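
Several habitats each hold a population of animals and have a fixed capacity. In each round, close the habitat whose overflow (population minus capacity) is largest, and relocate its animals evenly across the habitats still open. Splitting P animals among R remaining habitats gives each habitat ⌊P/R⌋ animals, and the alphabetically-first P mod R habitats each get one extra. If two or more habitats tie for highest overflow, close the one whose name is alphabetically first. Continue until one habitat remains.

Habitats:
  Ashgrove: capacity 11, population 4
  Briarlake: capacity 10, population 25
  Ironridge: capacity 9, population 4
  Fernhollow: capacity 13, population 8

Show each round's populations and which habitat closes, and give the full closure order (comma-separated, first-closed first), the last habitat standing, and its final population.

Round 1: Ashgrove=4 Briarlake=25 Fernhollow=8 Ironridge=4 → close Briarlake (overflow 15)
  25÷3 = 8 each, +1 to first 1
Round 2: Ashgrove=13 Fernhollow=16 Ironridge=12 → close Fernhollow (overflow 3)
  16÷2 = 8 each, +1 to first 0
Round 3: Ashgrove=21 Ironridge=20 → close Ironridge (overflow 11)
  20÷1 = 20 each, +1 to first 0

Closure order: Briarlake, Fernhollow, Ironridge
Last habitat: Ashgrove with 41 animals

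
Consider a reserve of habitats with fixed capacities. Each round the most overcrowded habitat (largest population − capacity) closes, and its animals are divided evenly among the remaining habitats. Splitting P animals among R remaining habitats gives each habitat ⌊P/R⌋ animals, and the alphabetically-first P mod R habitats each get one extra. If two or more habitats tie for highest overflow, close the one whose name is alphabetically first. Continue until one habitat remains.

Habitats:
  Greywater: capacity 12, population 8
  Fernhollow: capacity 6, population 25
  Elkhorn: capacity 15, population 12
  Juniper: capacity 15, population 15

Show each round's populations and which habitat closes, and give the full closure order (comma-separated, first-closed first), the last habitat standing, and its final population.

Closure order: Fernhollow, Juniper, Elkhorn
Last habitat: Greywater with 60 animals

Round 1: Elkhorn=12 Fernhollow=25 Greywater=8 Juniper=15 → close Fernhollow (overflow 19)
  25÷3 = 8 each, +1 to first 1
Round 2: Elkhorn=21 Greywater=16 Juniper=23 → close Juniper (overflow 8)
  23÷2 = 11 each, +1 to first 1
Round 3: Elkhorn=33 Greywater=27 → close Elkhorn (overflow 18)
  33÷1 = 33 each, +1 to first 0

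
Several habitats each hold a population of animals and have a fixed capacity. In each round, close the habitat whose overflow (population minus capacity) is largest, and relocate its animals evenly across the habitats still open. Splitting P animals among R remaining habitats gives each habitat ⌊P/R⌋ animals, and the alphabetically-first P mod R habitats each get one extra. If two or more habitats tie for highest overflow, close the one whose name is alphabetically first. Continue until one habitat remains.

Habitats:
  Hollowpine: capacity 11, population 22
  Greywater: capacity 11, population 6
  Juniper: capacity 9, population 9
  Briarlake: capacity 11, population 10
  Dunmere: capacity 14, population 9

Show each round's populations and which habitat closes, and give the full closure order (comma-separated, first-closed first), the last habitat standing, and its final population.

Round 1: Briarlake=10 Dunmere=9 Greywater=6 Hollowpine=22 Juniper=9 → close Hollowpine (overflow 11)
  22÷4 = 5 each, +1 to first 2
Round 2: Briarlake=16 Dunmere=15 Greywater=11 Juniper=14 → close Briarlake (overflow 5)
  16÷3 = 5 each, +1 to first 1
Round 3: Dunmere=21 Greywater=16 Juniper=19 → close Juniper (overflow 10)
  19÷2 = 9 each, +1 to first 1
Round 4: Dunmere=31 Greywater=25 → close Dunmere (overflow 17)
  31÷1 = 31 each, +1 to first 0

Closure order: Hollowpine, Briarlake, Juniper, Dunmere
Last habitat: Greywater with 56 animals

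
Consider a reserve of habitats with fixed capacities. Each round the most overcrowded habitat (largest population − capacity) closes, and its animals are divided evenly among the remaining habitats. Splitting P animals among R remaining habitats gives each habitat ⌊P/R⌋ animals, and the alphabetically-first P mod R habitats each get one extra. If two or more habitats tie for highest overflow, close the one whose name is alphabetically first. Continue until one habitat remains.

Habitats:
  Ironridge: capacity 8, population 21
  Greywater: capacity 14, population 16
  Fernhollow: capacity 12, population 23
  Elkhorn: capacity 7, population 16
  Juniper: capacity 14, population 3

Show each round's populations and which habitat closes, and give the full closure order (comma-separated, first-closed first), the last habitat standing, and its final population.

Round 1: Elkhorn=16 Fernhollow=23 Greywater=16 Ironridge=21 Juniper=3 → close Ironridge (overflow 13)
  21÷4 = 5 each, +1 to first 1
Round 2: Elkhorn=22 Fernhollow=28 Greywater=21 Juniper=8 → close Fernhollow (overflow 16)
  28÷3 = 9 each, +1 to first 1
Round 3: Elkhorn=32 Greywater=30 Juniper=17 → close Elkhorn (overflow 25)
  32÷2 = 16 each, +1 to first 0
Round 4: Greywater=46 Juniper=33 → close Greywater (overflow 32)
  46÷1 = 46 each, +1 to first 0

Closure order: Ironridge, Fernhollow, Elkhorn, Greywater
Last habitat: Juniper with 79 animals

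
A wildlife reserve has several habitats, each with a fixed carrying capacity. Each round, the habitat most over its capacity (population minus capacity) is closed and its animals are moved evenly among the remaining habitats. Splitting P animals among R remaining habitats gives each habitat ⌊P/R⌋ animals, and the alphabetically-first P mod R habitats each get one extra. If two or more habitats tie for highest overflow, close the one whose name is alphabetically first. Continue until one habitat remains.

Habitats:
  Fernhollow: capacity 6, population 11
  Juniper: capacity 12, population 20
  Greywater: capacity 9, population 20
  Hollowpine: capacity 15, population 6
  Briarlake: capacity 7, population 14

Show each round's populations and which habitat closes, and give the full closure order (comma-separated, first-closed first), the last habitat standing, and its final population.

Closure order: Greywater, Juniper, Briarlake, Fernhollow
Last habitat: Hollowpine with 71 animals

Round 1: Briarlake=14 Fernhollow=11 Greywater=20 Hollowpine=6 Juniper=20 → close Greywater (overflow 11)
  20÷4 = 5 each, +1 to first 0
Round 2: Briarlake=19 Fernhollow=16 Hollowpine=11 Juniper=25 → close Juniper (overflow 13)
  25÷3 = 8 each, +1 to first 1
Round 3: Briarlake=28 Fernhollow=24 Hollowpine=19 → close Briarlake (overflow 21)
  28÷2 = 14 each, +1 to first 0
Round 4: Fernhollow=38 Hollowpine=33 → close Fernhollow (overflow 32)
  38÷1 = 38 each, +1 to first 0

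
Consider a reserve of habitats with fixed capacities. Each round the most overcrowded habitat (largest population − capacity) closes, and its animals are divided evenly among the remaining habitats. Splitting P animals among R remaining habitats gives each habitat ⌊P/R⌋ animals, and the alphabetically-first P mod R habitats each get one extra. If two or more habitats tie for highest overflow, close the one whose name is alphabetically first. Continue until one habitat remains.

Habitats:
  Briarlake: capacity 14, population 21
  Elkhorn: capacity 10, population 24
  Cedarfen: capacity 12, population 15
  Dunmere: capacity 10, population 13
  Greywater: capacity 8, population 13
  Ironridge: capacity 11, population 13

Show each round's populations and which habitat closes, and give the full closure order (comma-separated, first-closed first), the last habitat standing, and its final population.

Closure order: Elkhorn, Briarlake, Greywater, Cedarfen, Dunmere
Last habitat: Ironridge with 99 animals

Round 1: Briarlake=21 Cedarfen=15 Dunmere=13 Elkhorn=24 Greywater=13 Ironridge=13 → close Elkhorn (overflow 14)
  24÷5 = 4 each, +1 to first 4
Round 2: Briarlake=26 Cedarfen=20 Dunmere=18 Greywater=18 Ironridge=17 → close Briarlake (overflow 12)
  26÷4 = 6 each, +1 to first 2
Round 3: Cedarfen=27 Dunmere=25 Greywater=24 Ironridge=23 → close Greywater (overflow 16)
  24÷3 = 8 each, +1 to first 0
Round 4: Cedarfen=35 Dunmere=33 Ironridge=31 → close Cedarfen (overflow 23)
  35÷2 = 17 each, +1 to first 1
Round 5: Dunmere=51 Ironridge=48 → close Dunmere (overflow 41)
  51÷1 = 51 each, +1 to first 0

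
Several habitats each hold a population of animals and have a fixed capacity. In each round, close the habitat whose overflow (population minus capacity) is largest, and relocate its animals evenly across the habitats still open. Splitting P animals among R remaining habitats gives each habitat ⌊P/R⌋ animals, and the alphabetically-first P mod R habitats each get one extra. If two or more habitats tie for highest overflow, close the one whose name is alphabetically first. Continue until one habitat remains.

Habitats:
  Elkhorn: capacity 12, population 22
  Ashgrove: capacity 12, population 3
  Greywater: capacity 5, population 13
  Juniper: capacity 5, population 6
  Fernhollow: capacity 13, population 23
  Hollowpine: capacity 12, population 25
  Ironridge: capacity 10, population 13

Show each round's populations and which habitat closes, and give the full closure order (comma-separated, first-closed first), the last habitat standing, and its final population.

Round 1: Ashgrove=3 Elkhorn=22 Fernhollow=23 Greywater=13 Hollowpine=25 Ironridge=13 Juniper=6 → close Hollowpine (overflow 13)
  25÷6 = 4 each, +1 to first 1
Round 2: Ashgrove=8 Elkhorn=26 Fernhollow=27 Greywater=17 Ironridge=17 Juniper=10 → close Elkhorn (overflow 14)
  26÷5 = 5 each, +1 to first 1
Round 3: Ashgrove=14 Fernhollow=32 Greywater=22 Ironridge=22 Juniper=15 → close Fernhollow (overflow 19)
  32÷4 = 8 each, +1 to first 0
Round 4: Ashgrove=22 Greywater=30 Ironridge=30 Juniper=23 → close Greywater (overflow 25)
  30÷3 = 10 each, +1 to first 0
Round 5: Ashgrove=32 Ironridge=40 Juniper=33 → close Ironridge (overflow 30)
  40÷2 = 20 each, +1 to first 0
Round 6: Ashgrove=52 Juniper=53 → close Juniper (overflow 48)
  53÷1 = 53 each, +1 to first 0

Closure order: Hollowpine, Elkhorn, Fernhollow, Greywater, Ironridge, Juniper
Last habitat: Ashgrove with 105 animals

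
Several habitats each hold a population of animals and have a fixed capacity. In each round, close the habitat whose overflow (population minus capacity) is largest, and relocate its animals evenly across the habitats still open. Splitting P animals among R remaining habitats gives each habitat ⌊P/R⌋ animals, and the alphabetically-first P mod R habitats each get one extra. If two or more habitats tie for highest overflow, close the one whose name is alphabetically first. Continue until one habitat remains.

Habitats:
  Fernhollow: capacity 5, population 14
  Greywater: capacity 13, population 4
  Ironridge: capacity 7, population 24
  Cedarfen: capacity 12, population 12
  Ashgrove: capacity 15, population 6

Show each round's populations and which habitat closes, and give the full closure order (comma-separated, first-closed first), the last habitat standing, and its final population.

Round 1: Ashgrove=6 Cedarfen=12 Fernhollow=14 Greywater=4 Ironridge=24 → close Ironridge (overflow 17)
  24÷4 = 6 each, +1 to first 0
Round 2: Ashgrove=12 Cedarfen=18 Fernhollow=20 Greywater=10 → close Fernhollow (overflow 15)
  20÷3 = 6 each, +1 to first 2
Round 3: Ashgrove=19 Cedarfen=25 Greywater=16 → close Cedarfen (overflow 13)
  25÷2 = 12 each, +1 to first 1
Round 4: Ashgrove=32 Greywater=28 → close Ashgrove (overflow 17)
  32÷1 = 32 each, +1 to first 0

Closure order: Ironridge, Fernhollow, Cedarfen, Ashgrove
Last habitat: Greywater with 60 animals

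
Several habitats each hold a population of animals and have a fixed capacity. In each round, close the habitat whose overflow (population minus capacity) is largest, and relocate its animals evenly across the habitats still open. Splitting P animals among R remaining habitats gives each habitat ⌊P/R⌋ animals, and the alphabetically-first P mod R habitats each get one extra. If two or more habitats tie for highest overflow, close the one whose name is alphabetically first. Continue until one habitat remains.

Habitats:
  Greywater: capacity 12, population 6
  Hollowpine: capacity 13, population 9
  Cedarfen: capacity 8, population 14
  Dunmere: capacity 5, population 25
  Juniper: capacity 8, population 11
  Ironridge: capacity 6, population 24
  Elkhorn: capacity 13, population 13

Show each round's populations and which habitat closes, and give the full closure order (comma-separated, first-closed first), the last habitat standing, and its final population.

Round 1: Cedarfen=14 Dunmere=25 Elkhorn=13 Greywater=6 Hollowpine=9 Ironridge=24 Juniper=11 → close Dunmere (overflow 20)
  25÷6 = 4 each, +1 to first 1
Round 2: Cedarfen=19 Elkhorn=17 Greywater=10 Hollowpine=13 Ironridge=28 Juniper=15 → close Ironridge (overflow 22)
  28÷5 = 5 each, +1 to first 3
Round 3: Cedarfen=25 Elkhorn=23 Greywater=16 Hollowpine=18 Juniper=20 → close Cedarfen (overflow 17)
  25÷4 = 6 each, +1 to first 1
Round 4: Elkhorn=30 Greywater=22 Hollowpine=24 Juniper=26 → close Juniper (overflow 18)
  26÷3 = 8 each, +1 to first 2
Round 5: Elkhorn=39 Greywater=31 Hollowpine=32 → close Elkhorn (overflow 26)
  39÷2 = 19 each, +1 to first 1
Round 6: Greywater=51 Hollowpine=51 → close Greywater (overflow 39)
  51÷1 = 51 each, +1 to first 0

Closure order: Dunmere, Ironridge, Cedarfen, Juniper, Elkhorn, Greywater
Last habitat: Hollowpine with 102 animals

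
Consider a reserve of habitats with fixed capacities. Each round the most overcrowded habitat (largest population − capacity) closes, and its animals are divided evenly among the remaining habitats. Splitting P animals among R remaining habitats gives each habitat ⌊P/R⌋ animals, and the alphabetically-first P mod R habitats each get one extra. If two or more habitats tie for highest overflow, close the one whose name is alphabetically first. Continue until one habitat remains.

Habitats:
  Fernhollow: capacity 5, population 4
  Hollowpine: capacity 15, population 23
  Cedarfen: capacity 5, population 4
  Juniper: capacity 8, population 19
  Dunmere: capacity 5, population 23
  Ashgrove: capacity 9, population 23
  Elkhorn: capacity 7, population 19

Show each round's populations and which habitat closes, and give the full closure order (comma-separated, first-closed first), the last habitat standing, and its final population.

Closure order: Dunmere, Ashgrove, Elkhorn, Juniper, Hollowpine, Cedarfen
Last habitat: Fernhollow with 115 animals

Round 1: Ashgrove=23 Cedarfen=4 Dunmere=23 Elkhorn=19 Fernhollow=4 Hollowpine=23 Juniper=19 → close Dunmere (overflow 18)
  23÷6 = 3 each, +1 to first 5
Round 2: Ashgrove=27 Cedarfen=8 Elkhorn=23 Fernhollow=8 Hollowpine=27 Juniper=22 → close Ashgrove (overflow 18)
  27÷5 = 5 each, +1 to first 2
Round 3: Cedarfen=14 Elkhorn=29 Fernhollow=13 Hollowpine=32 Juniper=27 → close Elkhorn (overflow 22)
  29÷4 = 7 each, +1 to first 1
Round 4: Cedarfen=22 Fernhollow=20 Hollowpine=39 Juniper=34 → close Juniper (overflow 26)
  34÷3 = 11 each, +1 to first 1
Round 5: Cedarfen=34 Fernhollow=31 Hollowpine=50 → close Hollowpine (overflow 35)
  50÷2 = 25 each, +1 to first 0
Round 6: Cedarfen=59 Fernhollow=56 → close Cedarfen (overflow 54)
  59÷1 = 59 each, +1 to first 0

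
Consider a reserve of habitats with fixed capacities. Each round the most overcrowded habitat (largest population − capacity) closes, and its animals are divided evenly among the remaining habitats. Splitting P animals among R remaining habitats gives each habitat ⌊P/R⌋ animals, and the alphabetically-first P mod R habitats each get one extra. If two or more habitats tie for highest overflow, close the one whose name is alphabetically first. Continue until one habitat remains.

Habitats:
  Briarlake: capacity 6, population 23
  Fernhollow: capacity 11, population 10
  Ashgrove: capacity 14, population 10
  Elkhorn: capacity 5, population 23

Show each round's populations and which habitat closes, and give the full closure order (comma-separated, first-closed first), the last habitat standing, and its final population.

Round 1: Ashgrove=10 Briarlake=23 Elkhorn=23 Fernhollow=10 → close Elkhorn (overflow 18)
  23÷3 = 7 each, +1 to first 2
Round 2: Ashgrove=18 Briarlake=31 Fernhollow=17 → close Briarlake (overflow 25)
  31÷2 = 15 each, +1 to first 1
Round 3: Ashgrove=34 Fernhollow=32 → close Fernhollow (overflow 21)
  32÷1 = 32 each, +1 to first 0

Closure order: Elkhorn, Briarlake, Fernhollow
Last habitat: Ashgrove with 66 animals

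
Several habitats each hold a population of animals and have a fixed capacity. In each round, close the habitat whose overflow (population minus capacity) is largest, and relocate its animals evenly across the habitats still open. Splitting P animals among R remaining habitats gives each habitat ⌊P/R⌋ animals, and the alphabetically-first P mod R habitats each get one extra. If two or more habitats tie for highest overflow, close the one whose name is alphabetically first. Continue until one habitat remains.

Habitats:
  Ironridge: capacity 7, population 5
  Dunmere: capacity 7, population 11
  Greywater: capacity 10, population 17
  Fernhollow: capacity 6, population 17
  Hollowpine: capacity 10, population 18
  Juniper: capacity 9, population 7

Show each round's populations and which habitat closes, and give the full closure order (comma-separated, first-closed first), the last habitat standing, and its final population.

Round 1: Dunmere=11 Fernhollow=17 Greywater=17 Hollowpine=18 Ironridge=5 Juniper=7 → close Fernhollow (overflow 11)
  17÷5 = 3 each, +1 to first 2
Round 2: Dunmere=15 Greywater=21 Hollowpine=21 Ironridge=8 Juniper=10 → close Greywater (overflow 11)
  21÷4 = 5 each, +1 to first 1
Round 3: Dunmere=21 Hollowpine=26 Ironridge=13 Juniper=15 → close Hollowpine (overflow 16)
  26÷3 = 8 each, +1 to first 2
Round 4: Dunmere=30 Ironridge=22 Juniper=23 → close Dunmere (overflow 23)
  30÷2 = 15 each, +1 to first 0
Round 5: Ironridge=37 Juniper=38 → close Ironridge (overflow 30)
  37÷1 = 37 each, +1 to first 0

Closure order: Fernhollow, Greywater, Hollowpine, Dunmere, Ironridge
Last habitat: Juniper with 75 animals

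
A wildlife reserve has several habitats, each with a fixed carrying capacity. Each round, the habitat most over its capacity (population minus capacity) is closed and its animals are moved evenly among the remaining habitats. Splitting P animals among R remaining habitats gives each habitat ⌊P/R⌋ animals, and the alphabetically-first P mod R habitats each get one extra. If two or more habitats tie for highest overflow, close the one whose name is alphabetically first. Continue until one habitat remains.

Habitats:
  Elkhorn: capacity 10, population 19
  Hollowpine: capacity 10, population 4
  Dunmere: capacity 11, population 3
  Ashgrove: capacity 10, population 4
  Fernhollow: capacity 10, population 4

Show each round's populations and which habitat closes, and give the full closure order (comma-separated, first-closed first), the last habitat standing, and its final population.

Round 1: Ashgrove=4 Dunmere=3 Elkhorn=19 Fernhollow=4 Hollowpine=4 → close Elkhorn (overflow 9)
  19÷4 = 4 each, +1 to first 3
Round 2: Ashgrove=9 Dunmere=8 Fernhollow=9 Hollowpine=8 → close Ashgrove (overflow -1)
  9÷3 = 3 each, +1 to first 0
Round 3: Dunmere=11 Fernhollow=12 Hollowpine=11 → close Fernhollow (overflow 2)
  12÷2 = 6 each, +1 to first 0
Round 4: Dunmere=17 Hollowpine=17 → close Hollowpine (overflow 7)
  17÷1 = 17 each, +1 to first 0

Closure order: Elkhorn, Ashgrove, Fernhollow, Hollowpine
Last habitat: Dunmere with 34 animals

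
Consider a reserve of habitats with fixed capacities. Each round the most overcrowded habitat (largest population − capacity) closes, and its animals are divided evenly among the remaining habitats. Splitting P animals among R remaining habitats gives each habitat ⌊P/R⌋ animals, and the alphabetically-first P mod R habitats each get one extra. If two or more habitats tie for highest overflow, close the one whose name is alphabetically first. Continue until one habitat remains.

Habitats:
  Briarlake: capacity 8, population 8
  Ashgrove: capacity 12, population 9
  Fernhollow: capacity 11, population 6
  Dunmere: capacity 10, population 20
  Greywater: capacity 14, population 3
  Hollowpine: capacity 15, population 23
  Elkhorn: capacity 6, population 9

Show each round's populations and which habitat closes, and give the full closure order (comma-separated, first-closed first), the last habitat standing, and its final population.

Closure order: Dunmere, Hollowpine, Elkhorn, Briarlake, Ashgrove, Fernhollow
Last habitat: Greywater with 78 animals

Round 1: Ashgrove=9 Briarlake=8 Dunmere=20 Elkhorn=9 Fernhollow=6 Greywater=3 Hollowpine=23 → close Dunmere (overflow 10)
  20÷6 = 3 each, +1 to first 2
Round 2: Ashgrove=13 Briarlake=12 Elkhorn=12 Fernhollow=9 Greywater=6 Hollowpine=26 → close Hollowpine (overflow 11)
  26÷5 = 5 each, +1 to first 1
Round 3: Ashgrove=19 Briarlake=17 Elkhorn=17 Fernhollow=14 Greywater=11 → close Elkhorn (overflow 11)
  17÷4 = 4 each, +1 to first 1
Round 4: Ashgrove=24 Briarlake=21 Fernhollow=18 Greywater=15 → close Briarlake (overflow 13)
  21÷3 = 7 each, +1 to first 0
Round 5: Ashgrove=31 Fernhollow=25 Greywater=22 → close Ashgrove (overflow 19)
  31÷2 = 15 each, +1 to first 1
Round 6: Fernhollow=41 Greywater=37 → close Fernhollow (overflow 30)
  41÷1 = 41 each, +1 to first 0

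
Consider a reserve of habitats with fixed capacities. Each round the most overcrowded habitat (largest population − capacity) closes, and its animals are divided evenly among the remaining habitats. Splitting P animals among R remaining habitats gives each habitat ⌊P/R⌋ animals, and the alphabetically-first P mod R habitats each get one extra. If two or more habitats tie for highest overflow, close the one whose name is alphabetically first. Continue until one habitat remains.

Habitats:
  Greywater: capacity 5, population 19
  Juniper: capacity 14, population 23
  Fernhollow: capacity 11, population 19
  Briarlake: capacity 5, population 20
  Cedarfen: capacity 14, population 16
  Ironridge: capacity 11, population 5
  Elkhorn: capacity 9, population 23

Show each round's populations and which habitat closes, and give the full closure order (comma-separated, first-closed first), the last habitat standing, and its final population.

Round 1: Briarlake=20 Cedarfen=16 Elkhorn=23 Fernhollow=19 Greywater=19 Ironridge=5 Juniper=23 → close Briarlake (overflow 15)
  20÷6 = 3 each, +1 to first 2
Round 2: Cedarfen=20 Elkhorn=27 Fernhollow=22 Greywater=22 Ironridge=8 Juniper=26 → close Elkhorn (overflow 18)
  27÷5 = 5 each, +1 to first 2
Round 3: Cedarfen=26 Fernhollow=28 Greywater=27 Ironridge=13 Juniper=31 → close Greywater (overflow 22)
  27÷4 = 6 each, +1 to first 3
Round 4: Cedarfen=33 Fernhollow=35 Ironridge=20 Juniper=37 → close Fernhollow (overflow 24)
  35÷3 = 11 each, +1 to first 2
Round 5: Cedarfen=45 Ironridge=32 Juniper=48 → close Juniper (overflow 34)
  48÷2 = 24 each, +1 to first 0
Round 6: Cedarfen=69 Ironridge=56 → close Cedarfen (overflow 55)
  69÷1 = 69 each, +1 to first 0

Closure order: Briarlake, Elkhorn, Greywater, Fernhollow, Juniper, Cedarfen
Last habitat: Ironridge with 125 animals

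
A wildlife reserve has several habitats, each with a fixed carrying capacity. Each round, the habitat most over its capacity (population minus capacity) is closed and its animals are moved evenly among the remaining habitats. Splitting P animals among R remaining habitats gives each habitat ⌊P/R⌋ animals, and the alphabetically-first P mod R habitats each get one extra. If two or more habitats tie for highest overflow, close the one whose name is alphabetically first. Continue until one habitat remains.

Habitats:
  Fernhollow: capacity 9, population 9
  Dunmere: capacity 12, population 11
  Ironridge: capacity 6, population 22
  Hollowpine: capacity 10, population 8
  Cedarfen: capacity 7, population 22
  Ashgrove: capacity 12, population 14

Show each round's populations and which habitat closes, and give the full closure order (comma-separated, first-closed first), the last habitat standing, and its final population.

Round 1: Ashgrove=14 Cedarfen=22 Dunmere=11 Fernhollow=9 Hollowpine=8 Ironridge=22 → close Ironridge (overflow 16)
  22÷5 = 4 each, +1 to first 2
Round 2: Ashgrove=19 Cedarfen=27 Dunmere=15 Fernhollow=13 Hollowpine=12 → close Cedarfen (overflow 20)
  27÷4 = 6 each, +1 to first 3
Round 3: Ashgrove=26 Dunmere=22 Fernhollow=20 Hollowpine=18 → close Ashgrove (overflow 14)
  26÷3 = 8 each, +1 to first 2
Round 4: Dunmere=31 Fernhollow=29 Hollowpine=26 → close Fernhollow (overflow 20)
  29÷2 = 14 each, +1 to first 1
Round 5: Dunmere=46 Hollowpine=40 → close Dunmere (overflow 34)
  46÷1 = 46 each, +1 to first 0

Closure order: Ironridge, Cedarfen, Ashgrove, Fernhollow, Dunmere
Last habitat: Hollowpine with 86 animals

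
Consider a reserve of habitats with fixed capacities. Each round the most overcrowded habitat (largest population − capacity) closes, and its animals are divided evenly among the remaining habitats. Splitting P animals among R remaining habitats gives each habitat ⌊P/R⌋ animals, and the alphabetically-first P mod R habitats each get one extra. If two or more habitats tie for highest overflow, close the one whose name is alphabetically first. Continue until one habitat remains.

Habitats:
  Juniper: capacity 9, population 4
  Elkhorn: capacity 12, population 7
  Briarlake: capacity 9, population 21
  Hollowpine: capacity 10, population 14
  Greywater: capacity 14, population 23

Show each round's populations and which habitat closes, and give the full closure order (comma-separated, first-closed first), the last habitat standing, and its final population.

Round 1: Briarlake=21 Elkhorn=7 Greywater=23 Hollowpine=14 Juniper=4 → close Briarlake (overflow 12)
  21÷4 = 5 each, +1 to first 1
Round 2: Elkhorn=13 Greywater=28 Hollowpine=19 Juniper=9 → close Greywater (overflow 14)
  28÷3 = 9 each, +1 to first 1
Round 3: Elkhorn=23 Hollowpine=28 Juniper=18 → close Hollowpine (overflow 18)
  28÷2 = 14 each, +1 to first 0
Round 4: Elkhorn=37 Juniper=32 → close Elkhorn (overflow 25)
  37÷1 = 37 each, +1 to first 0

Closure order: Briarlake, Greywater, Hollowpine, Elkhorn
Last habitat: Juniper with 69 animals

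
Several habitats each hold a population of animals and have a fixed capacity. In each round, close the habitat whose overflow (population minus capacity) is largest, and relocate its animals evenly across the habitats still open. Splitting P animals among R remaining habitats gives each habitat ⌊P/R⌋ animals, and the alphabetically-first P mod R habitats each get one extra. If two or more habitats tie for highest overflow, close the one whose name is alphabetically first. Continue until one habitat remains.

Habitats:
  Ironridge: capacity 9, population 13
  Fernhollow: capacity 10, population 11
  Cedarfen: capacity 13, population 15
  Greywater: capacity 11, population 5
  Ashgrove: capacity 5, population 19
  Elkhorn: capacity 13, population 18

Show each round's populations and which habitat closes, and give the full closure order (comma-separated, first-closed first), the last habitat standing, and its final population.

Round 1: Ashgrove=19 Cedarfen=15 Elkhorn=18 Fernhollow=11 Greywater=5 Ironridge=13 → close Ashgrove (overflow 14)
  19÷5 = 3 each, +1 to first 4
Round 2: Cedarfen=19 Elkhorn=22 Fernhollow=15 Greywater=9 Ironridge=16 → close Elkhorn (overflow 9)
  22÷4 = 5 each, +1 to first 2
Round 3: Cedarfen=25 Fernhollow=21 Greywater=14 Ironridge=21 → close Cedarfen (overflow 12)
  25÷3 = 8 each, +1 to first 1
Round 4: Fernhollow=30 Greywater=22 Ironridge=29 → close Fernhollow (overflow 20)
  30÷2 = 15 each, +1 to first 0
Round 5: Greywater=37 Ironridge=44 → close Ironridge (overflow 35)
  44÷1 = 44 each, +1 to first 0

Closure order: Ashgrove, Elkhorn, Cedarfen, Fernhollow, Ironridge
Last habitat: Greywater with 81 animals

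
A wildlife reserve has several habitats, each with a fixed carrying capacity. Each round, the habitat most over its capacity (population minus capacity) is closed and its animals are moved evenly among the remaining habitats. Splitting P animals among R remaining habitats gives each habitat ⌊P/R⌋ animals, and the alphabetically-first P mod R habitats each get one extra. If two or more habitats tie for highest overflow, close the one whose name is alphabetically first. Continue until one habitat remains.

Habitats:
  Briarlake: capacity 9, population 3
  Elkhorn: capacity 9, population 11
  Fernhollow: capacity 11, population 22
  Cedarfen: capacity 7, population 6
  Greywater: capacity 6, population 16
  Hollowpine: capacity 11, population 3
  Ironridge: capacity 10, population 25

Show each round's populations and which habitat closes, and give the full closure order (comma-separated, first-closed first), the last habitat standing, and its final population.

Closure order: Ironridge, Fernhollow, Greywater, Elkhorn, Cedarfen, Briarlake
Last habitat: Hollowpine with 86 animals

Round 1: Briarlake=3 Cedarfen=6 Elkhorn=11 Fernhollow=22 Greywater=16 Hollowpine=3 Ironridge=25 → close Ironridge (overflow 15)
  25÷6 = 4 each, +1 to first 1
Round 2: Briarlake=8 Cedarfen=10 Elkhorn=15 Fernhollow=26 Greywater=20 Hollowpine=7 → close Fernhollow (overflow 15)
  26÷5 = 5 each, +1 to first 1
Round 3: Briarlake=14 Cedarfen=15 Elkhorn=20 Greywater=25 Hollowpine=12 → close Greywater (overflow 19)
  25÷4 = 6 each, +1 to first 1
Round 4: Briarlake=21 Cedarfen=21 Elkhorn=26 Hollowpine=18 → close Elkhorn (overflow 17)
  26÷3 = 8 each, +1 to first 2
Round 5: Briarlake=30 Cedarfen=30 Hollowpine=26 → close Cedarfen (overflow 23)
  30÷2 = 15 each, +1 to first 0
Round 6: Briarlake=45 Hollowpine=41 → close Briarlake (overflow 36)
  45÷1 = 45 each, +1 to first 0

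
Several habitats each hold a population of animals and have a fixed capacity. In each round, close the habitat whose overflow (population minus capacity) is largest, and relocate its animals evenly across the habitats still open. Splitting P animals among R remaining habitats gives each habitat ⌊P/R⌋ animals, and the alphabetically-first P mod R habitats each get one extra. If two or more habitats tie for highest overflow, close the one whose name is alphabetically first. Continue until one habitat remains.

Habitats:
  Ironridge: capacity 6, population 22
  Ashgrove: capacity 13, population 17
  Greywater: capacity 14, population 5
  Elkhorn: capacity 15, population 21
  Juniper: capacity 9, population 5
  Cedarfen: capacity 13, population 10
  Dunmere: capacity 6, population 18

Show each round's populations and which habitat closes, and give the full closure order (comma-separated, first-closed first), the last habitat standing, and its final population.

Closure order: Ironridge, Dunmere, Elkhorn, Ashgrove, Cedarfen, Juniper
Last habitat: Greywater with 98 animals

Round 1: Ashgrove=17 Cedarfen=10 Dunmere=18 Elkhorn=21 Greywater=5 Ironridge=22 Juniper=5 → close Ironridge (overflow 16)
  22÷6 = 3 each, +1 to first 4
Round 2: Ashgrove=21 Cedarfen=14 Dunmere=22 Elkhorn=25 Greywater=8 Juniper=8 → close Dunmere (overflow 16)
  22÷5 = 4 each, +1 to first 2
Round 3: Ashgrove=26 Cedarfen=19 Elkhorn=29 Greywater=12 Juniper=12 → close Elkhorn (overflow 14)
  29÷4 = 7 each, +1 to first 1
Round 4: Ashgrove=34 Cedarfen=26 Greywater=19 Juniper=19 → close Ashgrove (overflow 21)
  34÷3 = 11 each, +1 to first 1
Round 5: Cedarfen=38 Greywater=30 Juniper=30 → close Cedarfen (overflow 25)
  38÷2 = 19 each, +1 to first 0
Round 6: Greywater=49 Juniper=49 → close Juniper (overflow 40)
  49÷1 = 49 each, +1 to first 0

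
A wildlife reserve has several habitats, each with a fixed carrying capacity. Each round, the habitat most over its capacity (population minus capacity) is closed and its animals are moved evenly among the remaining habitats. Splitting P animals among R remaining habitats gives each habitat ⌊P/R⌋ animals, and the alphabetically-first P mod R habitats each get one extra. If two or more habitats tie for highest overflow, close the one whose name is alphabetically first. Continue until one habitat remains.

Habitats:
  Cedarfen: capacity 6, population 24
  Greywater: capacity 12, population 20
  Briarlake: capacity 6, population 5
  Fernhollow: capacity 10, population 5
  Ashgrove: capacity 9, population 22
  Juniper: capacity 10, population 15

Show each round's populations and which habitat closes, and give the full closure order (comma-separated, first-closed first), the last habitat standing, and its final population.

Closure order: Cedarfen, Ashgrove, Greywater, Juniper, Briarlake
Last habitat: Fernhollow with 91 animals

Round 1: Ashgrove=22 Briarlake=5 Cedarfen=24 Fernhollow=5 Greywater=20 Juniper=15 → close Cedarfen (overflow 18)
  24÷5 = 4 each, +1 to first 4
Round 2: Ashgrove=27 Briarlake=10 Fernhollow=10 Greywater=25 Juniper=19 → close Ashgrove (overflow 18)
  27÷4 = 6 each, +1 to first 3
Round 3: Briarlake=17 Fernhollow=17 Greywater=32 Juniper=25 → close Greywater (overflow 20)
  32÷3 = 10 each, +1 to first 2
Round 4: Briarlake=28 Fernhollow=28 Juniper=35 → close Juniper (overflow 25)
  35÷2 = 17 each, +1 to first 1
Round 5: Briarlake=46 Fernhollow=45 → close Briarlake (overflow 40)
  46÷1 = 46 each, +1 to first 0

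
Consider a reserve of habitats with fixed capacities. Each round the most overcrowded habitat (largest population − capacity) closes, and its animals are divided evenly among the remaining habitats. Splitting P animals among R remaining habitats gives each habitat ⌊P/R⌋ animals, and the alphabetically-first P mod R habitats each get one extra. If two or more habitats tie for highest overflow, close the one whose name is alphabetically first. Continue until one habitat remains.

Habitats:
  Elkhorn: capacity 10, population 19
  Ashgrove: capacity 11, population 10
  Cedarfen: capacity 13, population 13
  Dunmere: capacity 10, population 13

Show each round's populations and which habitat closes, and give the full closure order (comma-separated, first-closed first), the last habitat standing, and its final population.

Closure order: Elkhorn, Dunmere, Ashgrove
Last habitat: Cedarfen with 55 animals

Round 1: Ashgrove=10 Cedarfen=13 Dunmere=13 Elkhorn=19 → close Elkhorn (overflow 9)
  19÷3 = 6 each, +1 to first 1
Round 2: Ashgrove=17 Cedarfen=19 Dunmere=19 → close Dunmere (overflow 9)
  19÷2 = 9 each, +1 to first 1
Round 3: Ashgrove=27 Cedarfen=28 → close Ashgrove (overflow 16)
  27÷1 = 27 each, +1 to first 0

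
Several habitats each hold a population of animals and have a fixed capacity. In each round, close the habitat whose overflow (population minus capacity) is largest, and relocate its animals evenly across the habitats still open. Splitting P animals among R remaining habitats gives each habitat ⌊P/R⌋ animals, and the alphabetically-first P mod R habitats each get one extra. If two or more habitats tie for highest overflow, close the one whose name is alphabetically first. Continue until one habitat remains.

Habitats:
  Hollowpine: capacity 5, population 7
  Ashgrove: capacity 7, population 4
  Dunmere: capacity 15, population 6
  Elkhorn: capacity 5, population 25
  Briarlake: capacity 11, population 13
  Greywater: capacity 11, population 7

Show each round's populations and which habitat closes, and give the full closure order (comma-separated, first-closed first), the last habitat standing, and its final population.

Closure order: Elkhorn, Briarlake, Hollowpine, Ashgrove, Greywater
Last habitat: Dunmere with 62 animals

Round 1: Ashgrove=4 Briarlake=13 Dunmere=6 Elkhorn=25 Greywater=7 Hollowpine=7 → close Elkhorn (overflow 20)
  25÷5 = 5 each, +1 to first 0
Round 2: Ashgrove=9 Briarlake=18 Dunmere=11 Greywater=12 Hollowpine=12 → close Briarlake (overflow 7)
  18÷4 = 4 each, +1 to first 2
Round 3: Ashgrove=14 Dunmere=16 Greywater=16 Hollowpine=16 → close Hollowpine (overflow 11)
  16÷3 = 5 each, +1 to first 1
Round 4: Ashgrove=20 Dunmere=21 Greywater=21 → close Ashgrove (overflow 13)
  20÷2 = 10 each, +1 to first 0
Round 5: Dunmere=31 Greywater=31 → close Greywater (overflow 20)
  31÷1 = 31 each, +1 to first 0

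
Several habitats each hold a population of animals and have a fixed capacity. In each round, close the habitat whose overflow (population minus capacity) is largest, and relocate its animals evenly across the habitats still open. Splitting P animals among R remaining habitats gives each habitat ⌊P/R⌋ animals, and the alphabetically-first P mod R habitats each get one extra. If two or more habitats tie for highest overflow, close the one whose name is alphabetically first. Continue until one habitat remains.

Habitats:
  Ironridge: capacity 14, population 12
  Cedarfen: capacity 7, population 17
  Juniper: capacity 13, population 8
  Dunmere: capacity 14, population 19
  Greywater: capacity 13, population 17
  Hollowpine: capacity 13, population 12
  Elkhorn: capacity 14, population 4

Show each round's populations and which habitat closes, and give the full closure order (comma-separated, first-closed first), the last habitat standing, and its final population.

Round 1: Cedarfen=17 Dunmere=19 Elkhorn=4 Greywater=17 Hollowpine=12 Ironridge=12 Juniper=8 → close Cedarfen (overflow 10)
  17÷6 = 2 each, +1 to first 5
Round 2: Dunmere=22 Elkhorn=7 Greywater=20 Hollowpine=15 Ironridge=15 Juniper=10 → close Dunmere (overflow 8)
  22÷5 = 4 each, +1 to first 2
Round 3: Elkhorn=12 Greywater=25 Hollowpine=19 Ironridge=19 Juniper=14 → close Greywater (overflow 12)
  25÷4 = 6 each, +1 to first 1
Round 4: Elkhorn=19 Hollowpine=25 Ironridge=25 Juniper=20 → close Hollowpine (overflow 12)
  25÷3 = 8 each, +1 to first 1
Round 5: Elkhorn=28 Ironridge=33 Juniper=28 → close Ironridge (overflow 19)
  33÷2 = 16 each, +1 to first 1
Round 6: Elkhorn=45 Juniper=44 → close Elkhorn (overflow 31)
  45÷1 = 45 each, +1 to first 0

Closure order: Cedarfen, Dunmere, Greywater, Hollowpine, Ironridge, Elkhorn
Last habitat: Juniper with 89 animals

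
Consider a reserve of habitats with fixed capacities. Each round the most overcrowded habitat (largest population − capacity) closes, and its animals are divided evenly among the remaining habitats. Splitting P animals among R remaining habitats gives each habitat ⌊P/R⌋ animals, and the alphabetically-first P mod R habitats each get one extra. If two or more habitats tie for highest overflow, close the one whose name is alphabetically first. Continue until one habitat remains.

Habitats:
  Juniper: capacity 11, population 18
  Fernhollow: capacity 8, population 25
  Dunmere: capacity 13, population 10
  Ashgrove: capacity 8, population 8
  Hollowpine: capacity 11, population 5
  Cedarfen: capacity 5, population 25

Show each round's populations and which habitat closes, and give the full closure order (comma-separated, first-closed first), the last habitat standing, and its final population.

Closure order: Cedarfen, Fernhollow, Juniper, Ashgrove, Dunmere
Last habitat: Hollowpine with 91 animals

Round 1: Ashgrove=8 Cedarfen=25 Dunmere=10 Fernhollow=25 Hollowpine=5 Juniper=18 → close Cedarfen (overflow 20)
  25÷5 = 5 each, +1 to first 0
Round 2: Ashgrove=13 Dunmere=15 Fernhollow=30 Hollowpine=10 Juniper=23 → close Fernhollow (overflow 22)
  30÷4 = 7 each, +1 to first 2
Round 3: Ashgrove=21 Dunmere=23 Hollowpine=17 Juniper=30 → close Juniper (overflow 19)
  30÷3 = 10 each, +1 to first 0
Round 4: Ashgrove=31 Dunmere=33 Hollowpine=27 → close Ashgrove (overflow 23)
  31÷2 = 15 each, +1 to first 1
Round 5: Dunmere=49 Hollowpine=42 → close Dunmere (overflow 36)
  49÷1 = 49 each, +1 to first 0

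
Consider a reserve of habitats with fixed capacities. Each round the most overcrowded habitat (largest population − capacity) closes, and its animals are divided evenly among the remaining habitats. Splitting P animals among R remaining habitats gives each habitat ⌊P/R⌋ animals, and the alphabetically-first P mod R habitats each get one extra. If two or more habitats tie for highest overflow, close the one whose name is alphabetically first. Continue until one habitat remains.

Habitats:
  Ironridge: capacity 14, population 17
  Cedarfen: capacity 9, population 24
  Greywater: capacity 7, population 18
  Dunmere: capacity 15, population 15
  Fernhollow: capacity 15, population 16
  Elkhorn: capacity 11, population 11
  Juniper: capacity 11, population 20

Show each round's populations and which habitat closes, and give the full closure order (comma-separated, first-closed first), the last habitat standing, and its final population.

Round 1: Cedarfen=24 Dunmere=15 Elkhorn=11 Fernhollow=16 Greywater=18 Ironridge=17 Juniper=20 → close Cedarfen (overflow 15)
  24÷6 = 4 each, +1 to first 0
Round 2: Dunmere=19 Elkhorn=15 Fernhollow=20 Greywater=22 Ironridge=21 Juniper=24 → close Greywater (overflow 15)
  22÷5 = 4 each, +1 to first 2
Round 3: Dunmere=24 Elkhorn=20 Fernhollow=24 Ironridge=25 Juniper=28 → close Juniper (overflow 17)
  28÷4 = 7 each, +1 to first 0
Round 4: Dunmere=31 Elkhorn=27 Fernhollow=31 Ironridge=32 → close Ironridge (overflow 18)
  32÷3 = 10 each, +1 to first 2
Round 5: Dunmere=42 Elkhorn=38 Fernhollow=41 → close Dunmere (overflow 27)
  42÷2 = 21 each, +1 to first 0
Round 6: Elkhorn=59 Fernhollow=62 → close Elkhorn (overflow 48)
  59÷1 = 59 each, +1 to first 0

Closure order: Cedarfen, Greywater, Juniper, Ironridge, Dunmere, Elkhorn
Last habitat: Fernhollow with 121 animals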